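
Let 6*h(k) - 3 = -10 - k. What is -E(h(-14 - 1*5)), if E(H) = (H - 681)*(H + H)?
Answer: 2716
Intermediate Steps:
h(k) = -7/6 - k/6 (h(k) = ½ + (-10 - k)/6 = ½ + (-5/3 - k/6) = -7/6 - k/6)
E(H) = 2*H*(-681 + H) (E(H) = (-681 + H)*(2*H) = 2*H*(-681 + H))
-E(h(-14 - 1*5)) = -2*(-7/6 - (-14 - 1*5)/6)*(-681 + (-7/6 - (-14 - 1*5)/6)) = -2*(-7/6 - (-14 - 5)/6)*(-681 + (-7/6 - (-14 - 5)/6)) = -2*(-7/6 - ⅙*(-19))*(-681 + (-7/6 - ⅙*(-19))) = -2*(-7/6 + 19/6)*(-681 + (-7/6 + 19/6)) = -2*2*(-681 + 2) = -2*2*(-679) = -1*(-2716) = 2716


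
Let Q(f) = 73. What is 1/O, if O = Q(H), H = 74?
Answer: 1/73 ≈ 0.013699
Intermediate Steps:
O = 73
1/O = 1/73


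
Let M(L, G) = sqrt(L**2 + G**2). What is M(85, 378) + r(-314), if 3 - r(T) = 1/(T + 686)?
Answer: 1115/372 + sqrt(150109) ≈ 390.44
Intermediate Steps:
r(T) = 3 - 1/(686 + T) (r(T) = 3 - 1/(T + 686) = 3 - 1/(686 + T))
M(L, G) = sqrt(G**2 + L**2)
M(85, 378) + r(-314) = sqrt(378**2 + 85**2) + (2057 + 3*(-314))/(686 - 314) = sqrt(142884 + 7225) + (2057 - 942)/372 = sqrt(150109) + (1/372)*1115 = sqrt(150109) + 1115/372 = 1115/372 + sqrt(150109)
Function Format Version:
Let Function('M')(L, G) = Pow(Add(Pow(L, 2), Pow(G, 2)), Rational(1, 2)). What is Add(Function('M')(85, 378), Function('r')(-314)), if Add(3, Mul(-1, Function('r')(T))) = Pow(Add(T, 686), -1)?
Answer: Add(Rational(1115, 372), Pow(150109, Rational(1, 2))) ≈ 390.44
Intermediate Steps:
Function('r')(T) = Add(3, Mul(-1, Pow(Add(686, T), -1))) (Function('r')(T) = Add(3, Mul(-1, Pow(Add(T, 686), -1))) = Add(3, Mul(-1, Pow(Add(686, T), -1))))
Function('M')(L, G) = Pow(Add(Pow(G, 2), Pow(L, 2)), Rational(1, 2))
Add(Function('M')(85, 378), Function('r')(-314)) = Add(Pow(Add(Pow(378, 2), Pow(85, 2)), Rational(1, 2)), Mul(Pow(Add(686, -314), -1), Add(2057, Mul(3, -314)))) = Add(Pow(Add(142884, 7225), Rational(1, 2)), Mul(Pow(372, -1), Add(2057, -942))) = Add(Pow(150109, Rational(1, 2)), Mul(Rational(1, 372), 1115)) = Add(Pow(150109, Rational(1, 2)), Rational(1115, 372)) = Add(Rational(1115, 372), Pow(150109, Rational(1, 2)))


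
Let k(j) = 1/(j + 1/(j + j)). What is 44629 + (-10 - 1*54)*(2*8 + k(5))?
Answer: 2223215/51 ≈ 43592.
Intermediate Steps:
k(j) = 1/(j + 1/(2*j))
44629 + (-10 - 1*54)*(2*8 + k(5)) = 44629 + (-10 - 1*54)*(2*8 + 2*5/(1 + 2*5**2)) = 44629 + (-10 - 54)*(16 + 2*5/(1 + 2*25)) = 44629 - 64*(16 + 2*5/(1 + 50)) = 44629 - 64*(16 + 2*5/51) = 44629 - 64*(16 + 2*5*(1/51)) = 44629 - 64*(16 + 10/51) = 44629 - 64*826/51 = 44629 - 52864/51 = 2223215/51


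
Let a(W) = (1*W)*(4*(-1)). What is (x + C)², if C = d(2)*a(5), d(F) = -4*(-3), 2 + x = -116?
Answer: 128164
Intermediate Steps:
x = -118 (x = -2 - 116 = -118)
a(W) = -4*W (a(W) = W*(-4) = -4*W)
d(F) = 12
C = -240 (C = 12*(-4*5) = 12*(-20) = -240)
(x + C)² = (-118 - 240)² = (-358)² = 128164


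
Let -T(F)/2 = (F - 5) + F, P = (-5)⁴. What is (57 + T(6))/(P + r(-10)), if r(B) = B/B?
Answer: 43/626 ≈ 0.068690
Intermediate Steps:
P = 625
r(B) = 1
T(F) = 10 - 4*F (T(F) = -2*((F - 5) + F) = -2*((-5 + F) + F) = -2*(-5 + 2*F) = 10 - 4*F)
(57 + T(6))/(P + r(-10)) = (57 + (10 - 4*6))/(625 + 1) = (57 + (10 - 24))/626 = (57 - 14)*(1/626) = 43*(1/626) = 43/626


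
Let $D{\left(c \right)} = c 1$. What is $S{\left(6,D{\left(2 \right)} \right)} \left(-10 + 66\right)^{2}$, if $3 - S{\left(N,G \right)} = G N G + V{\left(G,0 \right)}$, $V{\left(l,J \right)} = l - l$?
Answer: $-65856$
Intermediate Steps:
$D{\left(c \right)} = c$
$V{\left(l,J \right)} = 0$
$S{\left(N,G \right)} = 3 - N G^{2}$ ($S{\left(N,G \right)} = 3 - \left(G N G + 0\right) = 3 - \left(N G^{2} + 0\right) = 3 - N G^{2}$)
$S{\left(6,D{\left(2 \right)} \right)} \left(-10 + 66\right)^{2} = \left(3 - 6 \cdot 2^{2}\right) \left(-10 + 66\right)^{2} = \left(3 - 6 \cdot 4\right) 56^{2} = \left(3 - 24\right) 3136 = \left(-21\right) 3136 = -65856$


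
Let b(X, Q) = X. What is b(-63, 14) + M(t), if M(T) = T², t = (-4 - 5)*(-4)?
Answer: 1233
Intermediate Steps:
t = 36 (t = -9*(-4) = 36)
b(-63, 14) + M(t) = -63 + 36² = -63 + 1296 = 1233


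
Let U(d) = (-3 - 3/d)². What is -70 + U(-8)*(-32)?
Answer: -581/2 ≈ -290.50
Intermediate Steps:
-70 + U(-8)*(-32) = -70 + (9*(1 - 8)²/(-8)²)*(-32) = -70 + (9*(1/64)*(-7)²)*(-32) = -70 + (9*(1/64)*49)*(-32) = -70 + (441/64)*(-32) = -70 - 441/2 = -581/2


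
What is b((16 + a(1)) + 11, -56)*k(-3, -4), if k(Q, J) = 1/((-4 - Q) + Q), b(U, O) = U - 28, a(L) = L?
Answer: 0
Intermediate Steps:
b(U, O) = -28 + U
k(Q, J) = -1/4 (k(Q, J) = 1/(-4) = -1/4)
b((16 + a(1)) + 11, -56)*k(-3, -4) = (-28 + ((16 + 1) + 11))*(-1/4) = (-28 + (17 + 11))*(-1/4) = (-28 + 28)*(-1/4) = 0*(-1/4) = 0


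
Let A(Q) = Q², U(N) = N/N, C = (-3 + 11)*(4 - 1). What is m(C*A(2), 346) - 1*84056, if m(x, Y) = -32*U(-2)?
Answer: -84088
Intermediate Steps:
C = 24 (C = 8*3 = 24)
U(N) = 1
m(x, Y) = -32 (m(x, Y) = -32*1 = -32)
m(C*A(2), 346) - 1*84056 = -32 - 1*84056 = -32 - 84056 = -84088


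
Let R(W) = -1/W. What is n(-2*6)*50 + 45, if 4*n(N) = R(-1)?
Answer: 115/2 ≈ 57.500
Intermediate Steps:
n(N) = ¼ (n(N) = (-1/(-1))/4 = (-1*(-1))/4 = (¼)*1 = ¼)
n(-2*6)*50 + 45 = (¼)*50 + 45 = 25/2 + 45 = 115/2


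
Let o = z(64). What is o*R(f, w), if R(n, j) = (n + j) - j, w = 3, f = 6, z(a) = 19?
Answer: 114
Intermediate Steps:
o = 19
R(n, j) = n (R(n, j) = (j + n) - j = n)
o*R(f, w) = 19*6 = 114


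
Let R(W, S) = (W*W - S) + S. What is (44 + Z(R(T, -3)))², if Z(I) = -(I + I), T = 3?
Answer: 676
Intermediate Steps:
R(W, S) = W² (R(W, S) = (W² - S) + S = W²)
Z(I) = -2*I
(44 + Z(R(T, -3)))² = (44 - 2*3²)² = (44 - 2*9)² = (44 - 18)² = 26² = 676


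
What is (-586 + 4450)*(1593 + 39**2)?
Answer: 12032496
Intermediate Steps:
(-586 + 4450)*(1593 + 39**2) = 3864*(1593 + 1521) = 3864*3114 = 12032496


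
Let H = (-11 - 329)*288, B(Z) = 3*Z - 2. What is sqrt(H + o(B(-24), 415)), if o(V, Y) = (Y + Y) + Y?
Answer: 5*I*sqrt(3867) ≈ 310.93*I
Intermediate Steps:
B(Z) = -2 + 3*Z
o(V, Y) = 3*Y (o(V, Y) = 2*Y + Y = 3*Y)
H = -97920 (H = -340*288 = -97920)
sqrt(H + o(B(-24), 415)) = sqrt(-97920 + 3*415) = sqrt(-97920 + 1245) = sqrt(-96675) = 5*I*sqrt(3867)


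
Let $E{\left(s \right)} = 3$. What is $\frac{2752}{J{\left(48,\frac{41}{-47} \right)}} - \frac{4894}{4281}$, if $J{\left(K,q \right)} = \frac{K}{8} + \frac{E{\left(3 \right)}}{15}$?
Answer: $\frac{58754846}{132711} \approx 442.73$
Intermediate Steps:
$J{\left(K,q \right)} = \frac{1}{5} + \frac{K}{8}$ ($J{\left(K,q \right)} = \frac{K}{8} + \frac{3}{15} = K \frac{1}{8} + 3 \cdot \frac{1}{15} = \frac{K}{8} + \frac{1}{5} = \frac{1}{5} + \frac{K}{8}$)
$\frac{2752}{J{\left(48,\frac{41}{-47} \right)}} - \frac{4894}{4281} = \frac{2752}{\frac{1}{5} + \frac{1}{8} \cdot 48} - \frac{4894}{4281} = \frac{2752}{\frac{1}{5} + 6} - \frac{4894}{4281} = \frac{2752}{\frac{31}{5}} - \frac{4894}{4281} = 2752 \cdot \frac{5}{31} - \frac{4894}{4281} = \frac{13760}{31} - \frac{4894}{4281} = \frac{58754846}{132711}$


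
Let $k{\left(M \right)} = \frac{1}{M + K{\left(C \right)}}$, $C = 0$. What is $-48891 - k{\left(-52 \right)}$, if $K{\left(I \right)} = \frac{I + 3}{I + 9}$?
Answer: $- \frac{7578102}{155} \approx -48891.0$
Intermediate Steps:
$K{\left(I \right)} = \frac{3 + I}{9 + I}$
$k{\left(M \right)} = \frac{1}{\frac{1}{3} + M}$ ($k{\left(M \right)} = \frac{1}{M + \frac{3 + 0}{9 + 0}} = \frac{1}{M + \frac{1}{9} \cdot 3} = \frac{1}{M + \frac{1}{3}} = \frac{1}{\frac{1}{3} + M}$)
$-48891 - k{\left(-52 \right)} = -48891 - \frac{3}{1 + 3 \left(-52\right)} = -48891 - \frac{3}{1 - 156} = -48891 - \frac{3}{-155} = -48891 - 3 \left(- \frac{1}{155}\right) = -48891 - - \frac{3}{155} = -48891 + \frac{3}{155} = - \frac{7578102}{155}$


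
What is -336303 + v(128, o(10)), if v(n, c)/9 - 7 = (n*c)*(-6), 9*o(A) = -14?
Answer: -325488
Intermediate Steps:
o(A) = -14/9 (o(A) = (⅑)*(-14) = -14/9)
v(n, c) = 63 - 54*c*n (v(n, c) = 63 + 9*((n*c)*(-6)) = 63 + 9*((c*n)*(-6)) = 63 + 9*(-6*c*n) = 63 - 54*c*n)
-336303 + v(128, o(10)) = -336303 + (63 - 54*(-14/9)*128) = -336303 + (63 + 10752) = -336303 + 10815 = -325488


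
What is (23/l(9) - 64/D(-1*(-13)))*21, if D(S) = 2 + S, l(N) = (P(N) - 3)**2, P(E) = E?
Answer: -4571/60 ≈ -76.183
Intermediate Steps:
l(N) = (-3 + N)**2 (l(N) = (N - 3)**2 = (-3 + N)**2)
(23/l(9) - 64/D(-1*(-13)))*21 = (23/((-3 + 9)**2) - 64/(2 - 1*(-13)))*21 = (23/(6**2) - 64/(2 + 13))*21 = (23/36 - 64/15)*21 = -653/180*21 = -4571/60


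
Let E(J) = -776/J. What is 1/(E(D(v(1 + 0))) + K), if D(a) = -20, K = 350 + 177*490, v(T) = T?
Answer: 5/435594 ≈ 1.1479e-5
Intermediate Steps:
K = 87080 (K = 350 + 86730 = 87080)
1/(E(D(v(1 + 0))) + K) = 1/(-776/(-20) + 87080) = 1/(-776*(-1/20) + 87080) = 1/(194/5 + 87080) = 1/(435594/5) = 5/435594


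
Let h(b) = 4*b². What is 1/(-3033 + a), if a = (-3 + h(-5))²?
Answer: 1/6376 ≈ 0.00015684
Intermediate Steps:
a = 9409 (a = (-3 + 4*(-5)²)² = (-3 + 4*25)² = (-3 + 100)² = 97² = 9409)
1/(-3033 + a) = 1/(-3033 + 9409) = 1/6376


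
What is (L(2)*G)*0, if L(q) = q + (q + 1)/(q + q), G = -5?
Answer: 0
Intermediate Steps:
L(q) = q + (1 + q)/(2*q) (L(q) = q + (1 + q)/((2*q)) = q + (1 + q)*(1/(2*q)) = q + (1 + q)/(2*q))
(L(2)*G)*0 = ((½ + 2 + (½)/2)*(-5))*0 = ((½ + 2 + (½)*(½))*(-5))*0 = ((½ + 2 + ¼)*(-5))*0 = ((11/4)*(-5))*0 = -55/4*0 = 0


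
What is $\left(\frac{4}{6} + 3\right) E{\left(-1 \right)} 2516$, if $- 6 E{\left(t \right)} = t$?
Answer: $\frac{13838}{9} \approx 1537.6$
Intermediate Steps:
$E{\left(t \right)} = - \frac{t}{6}$
$\left(\frac{4}{6} + 3\right) E{\left(-1 \right)} 2516 = \left(\frac{4}{6} + 3\right) \left(\left(- \frac{1}{6}\right) \left(-1\right)\right) 2516 = \left(4 \cdot \frac{1}{6} + 3\right) \frac{1}{6} \cdot 2516 = \left(\frac{2}{3} + 3\right) \frac{1}{6} \cdot 2516 = \frac{11}{3} \cdot \frac{1}{6} \cdot 2516 = \frac{11}{18} \cdot 2516 = \frac{13838}{9}$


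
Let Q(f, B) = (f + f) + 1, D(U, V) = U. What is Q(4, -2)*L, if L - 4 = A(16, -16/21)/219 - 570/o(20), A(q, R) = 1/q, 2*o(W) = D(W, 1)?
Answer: -557133/1168 ≈ -477.00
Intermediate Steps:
o(W) = W/2
Q(f, B) = 1 + 2*f (Q(f, B) = 2*f + 1 = 1 + 2*f)
L = -185711/3504 (L = 4 + (1/(16*219) - 570/((½)*20)) = 4 + ((1/16)*(1/219) - 570/10) = 4 + (1/3504 - 570*⅒) = 4 + (1/3504 - 57) = 4 - 199727/3504 = -185711/3504 ≈ -53.000)
Q(4, -2)*L = (1 + 2*4)*(-185711/3504) = (1 + 8)*(-185711/3504) = 9*(-185711/3504) = -557133/1168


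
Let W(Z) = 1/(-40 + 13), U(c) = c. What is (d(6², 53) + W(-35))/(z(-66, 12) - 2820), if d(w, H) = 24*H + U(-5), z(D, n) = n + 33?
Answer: -34208/74925 ≈ -0.45656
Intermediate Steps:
z(D, n) = 33 + n
W(Z) = -1/27 (W(Z) = 1/(-27) = -1/27)
d(w, H) = -5 + 24*H (d(w, H) = 24*H - 5 = -5 + 24*H)
(d(6², 53) + W(-35))/(z(-66, 12) - 2820) = ((-5 + 24*53) - 1/27)/((33 + 12) - 2820) = ((-5 + 1272) - 1/27)/(45 - 2820) = (1267 - 1/27)/(-2775) = (34208/27)*(-1/2775) = -34208/74925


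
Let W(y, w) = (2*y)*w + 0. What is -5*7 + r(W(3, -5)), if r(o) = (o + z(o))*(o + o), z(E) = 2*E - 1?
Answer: 5425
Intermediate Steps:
W(y, w) = 2*w*y (W(y, w) = 2*w*y + 0 = 2*w*y)
z(E) = -1 + 2*E
r(o) = 2*o*(-1 + 3*o) (r(o) = (o + (-1 + 2*o))*(o + o) = (-1 + 3*o)*(2*o) = 2*o*(-1 + 3*o))
-5*7 + r(W(3, -5)) = -5*7 + 2*(2*(-5)*3)*(-1 + 3*(2*(-5)*3)) = -35 + 2*(-30)*(-1 + 3*(-30)) = -35 + 2*(-30)*(-1 - 90) = -35 + 2*(-30)*(-91) = -35 + 5460 = 5425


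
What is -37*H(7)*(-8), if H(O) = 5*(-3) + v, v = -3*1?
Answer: -5328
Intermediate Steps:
v = -3
H(O) = -18 (H(O) = 5*(-3) - 3 = -15 - 3 = -18)
-37*H(7)*(-8) = -37*(-18)*(-8) = 666*(-8) = -5328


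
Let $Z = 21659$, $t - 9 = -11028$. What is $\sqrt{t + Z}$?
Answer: $4 \sqrt{665} \approx 103.15$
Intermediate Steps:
$t = -11019$ ($t = 9 - 11028 = -11019$)
$\sqrt{t + Z} = \sqrt{-11019 + 21659} = \sqrt{10640} = 4 \sqrt{665}$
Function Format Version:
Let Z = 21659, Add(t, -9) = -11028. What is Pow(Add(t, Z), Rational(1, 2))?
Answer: Mul(4, Pow(665, Rational(1, 2))) ≈ 103.15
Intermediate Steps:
t = -11019 (t = Add(9, -11028) = -11019)
Pow(Add(t, Z), Rational(1, 2)) = Pow(Add(-11019, 21659), Rational(1, 2)) = Pow(10640, Rational(1, 2)) = Mul(4, Pow(665, Rational(1, 2)))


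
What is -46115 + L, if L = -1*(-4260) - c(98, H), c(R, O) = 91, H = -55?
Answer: -41946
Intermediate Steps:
L = 4169 (L = -1*(-4260) - 1*91 = 4260 - 91 = 4169)
-46115 + L = -46115 + 4169 = -41946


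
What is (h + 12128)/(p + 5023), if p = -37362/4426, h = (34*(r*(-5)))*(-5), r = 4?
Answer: 17181732/5548609 ≈ 3.0966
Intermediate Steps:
h = 3400 (h = (34*(4*(-5)))*(-5) = (34*(-20))*(-5) = -680*(-5) = 3400)
p = -18681/2213 (p = -37362*1/4426 = -18681/2213 ≈ -8.4415)
(h + 12128)/(p + 5023) = (3400 + 12128)/(-18681/2213 + 5023) = 15528/(11097218/2213) = 15528*(2213/11097218) = 17181732/5548609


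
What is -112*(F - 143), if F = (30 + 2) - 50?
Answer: 18032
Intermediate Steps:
F = -18 (F = 32 - 50 = -18)
-112*(F - 143) = -112*(-18 - 143) = -112*(-161) = 18032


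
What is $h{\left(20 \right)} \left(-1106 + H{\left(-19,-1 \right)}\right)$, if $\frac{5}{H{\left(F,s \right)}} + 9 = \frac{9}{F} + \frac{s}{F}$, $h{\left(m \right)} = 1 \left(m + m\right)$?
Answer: $- \frac{7922760}{179} \approx -44261.0$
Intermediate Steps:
$h{\left(m \right)} = 2 m$ ($h{\left(m \right)} = 1 \cdot 2 m = 2 m$)
$H{\left(F,s \right)} = \frac{5}{-9 + \frac{9}{F} + \frac{s}{F}}$ ($H{\left(F,s \right)} = \frac{5}{-9 + \left(\frac{9}{F} + \frac{s}{F}\right)} = \frac{5}{-9 + \frac{9}{F} + \frac{s}{F}}$)
$h{\left(20 \right)} \left(-1106 + H{\left(-19,-1 \right)}\right) = 2 \cdot 20 \left(-1106 + 5 \left(-19\right) \frac{1}{9 - 1 - -171}\right) = 40 \left(-1106 + 5 \left(-19\right) \frac{1}{9 - 1 + 171}\right) = 40 \left(-1106 + 5 \left(-19\right) \frac{1}{179}\right) = 40 \left(-1106 - \frac{95}{179}\right) = 40 \left(- \frac{198069}{179}\right) = - \frac{7922760}{179}$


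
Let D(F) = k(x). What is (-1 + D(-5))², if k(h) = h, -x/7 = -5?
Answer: 1156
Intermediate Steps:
x = 35 (x = -7*(-5) = 35)
D(F) = 35
(-1 + D(-5))² = (-1 + 35)² = 34² = 1156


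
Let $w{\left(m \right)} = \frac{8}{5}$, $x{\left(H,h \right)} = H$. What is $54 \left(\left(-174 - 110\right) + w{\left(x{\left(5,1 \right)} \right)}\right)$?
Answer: $- \frac{76248}{5} \approx -15250.0$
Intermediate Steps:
$w{\left(m \right)} = \frac{8}{5}$ ($w{\left(m \right)} = 8 \cdot \frac{1}{5} = \frac{8}{5}$)
$54 \left(\left(-174 - 110\right) + w{\left(x{\left(5,1 \right)} \right)}\right) = 54 \left(\left(-174 - 110\right) + \frac{8}{5}\right) = 54 \left(-284 + \frac{8}{5}\right) = 54 \left(- \frac{1412}{5}\right) = - \frac{76248}{5}$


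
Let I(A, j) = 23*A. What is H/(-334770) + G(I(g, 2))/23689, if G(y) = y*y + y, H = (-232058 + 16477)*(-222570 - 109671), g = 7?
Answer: -565570756536443/2643455510 ≈ -2.1395e+5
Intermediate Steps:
H = 71624847021 (H = -215581*(-332241) = 71624847021)
G(y) = y + y² (G(y) = y² + y = y + y²)
H/(-334770) + G(I(g, 2))/23689 = 71624847021/(-334770) + ((23*7)*(1 + 23*7))/23689 = 71624847021*(-1/334770) + (161*(1 + 161))*(1/23689) = -23874949007/111590 + (161*162)*(1/23689) = -23874949007/111590 + 26082*(1/23689) = -23874949007/111590 + 26082/23689 = -565570756536443/2643455510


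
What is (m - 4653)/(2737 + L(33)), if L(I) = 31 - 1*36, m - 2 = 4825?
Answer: 87/1366 ≈ 0.063690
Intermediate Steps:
m = 4827 (m = 2 + 4825 = 4827)
L(I) = -5 (L(I) = 31 - 36 = -5)
(m - 4653)/(2737 + L(33)) = (4827 - 4653)/(2737 - 5) = 174/2732 = 174*(1/2732) = 87/1366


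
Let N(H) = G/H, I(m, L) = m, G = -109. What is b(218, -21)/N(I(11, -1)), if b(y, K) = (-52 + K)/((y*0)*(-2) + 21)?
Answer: 803/2289 ≈ 0.35081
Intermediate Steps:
b(y, K) = -52/21 + K/21 (b(y, K) = (-52 + K)/(0*(-2) + 21) = (-52 + K)/(0 + 21) = (-52 + K)/21 = (-52 + K)*(1/21) = -52/21 + K/21)
N(H) = -109/H
b(218, -21)/N(I(11, -1)) = (-52/21 + (1/21)*(-21))/((-109/11)) = (-52/21 - 1)/((-109*1/11)) = -73/(21*(-109/11)) = -73/21*(-11/109) = 803/2289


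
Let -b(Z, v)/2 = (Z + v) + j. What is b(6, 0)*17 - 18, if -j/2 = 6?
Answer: 186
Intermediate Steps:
j = -12 (j = -2*6 = -12)
b(Z, v) = 24 - 2*Z - 2*v (b(Z, v) = -2*((Z + v) - 12) = -2*(-12 + Z + v) = 24 - 2*Z - 2*v)
b(6, 0)*17 - 18 = (24 - 2*6 - 2*0)*17 - 18 = (24 - 12 + 0)*17 - 18 = 12*17 - 18 = 204 - 18 = 186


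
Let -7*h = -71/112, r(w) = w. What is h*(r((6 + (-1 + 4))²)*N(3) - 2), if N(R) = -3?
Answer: -355/16 ≈ -22.188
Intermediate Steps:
h = 71/784 (h = -(-71)/(7*112) = -⅐*(-71/112) = 71/784 ≈ 0.090561)
h*(r((6 + (-1 + 4))²)*N(3) - 2) = 71*((6 + (-1 + 4))²*(-3) - 2)/784 = 71*((6 + 3)²*(-3) - 2)/784 = 71*(9²*(-3) - 2)/784 = 71*(81*(-3) - 2)/784 = 71*(-243 - 2)/784 = (71/784)*(-245) = -355/16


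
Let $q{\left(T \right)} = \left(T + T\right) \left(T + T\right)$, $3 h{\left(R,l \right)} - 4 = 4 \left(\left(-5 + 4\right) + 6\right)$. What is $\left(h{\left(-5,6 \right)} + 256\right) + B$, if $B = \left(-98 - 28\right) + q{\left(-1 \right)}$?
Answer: $142$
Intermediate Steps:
$h{\left(R,l \right)} = 8$ ($h{\left(R,l \right)} = \frac{4}{3} + \frac{4 \left(\left(-5 + 4\right) + 6\right)}{3} = \frac{4}{3} + \frac{4 \left(-1 + 6\right)}{3} = \frac{4}{3} + \frac{4 \cdot 5}{3} = \frac{4}{3} + \frac{1}{3} \cdot 20 = \frac{4}{3} + \frac{20}{3} = 8$)
$q{\left(T \right)} = 4 T^{2}$ ($q{\left(T \right)} = 2 T 2 T = 4 T^{2}$)
$B = -122$ ($B = \left(-98 - 28\right) + 4 \left(-1\right)^{2} = -126 + 4 \cdot 1 = -126 + 4 = -122$)
$\left(h{\left(-5,6 \right)} + 256\right) + B = \left(8 + 256\right) - 122 = 264 - 122 = 142$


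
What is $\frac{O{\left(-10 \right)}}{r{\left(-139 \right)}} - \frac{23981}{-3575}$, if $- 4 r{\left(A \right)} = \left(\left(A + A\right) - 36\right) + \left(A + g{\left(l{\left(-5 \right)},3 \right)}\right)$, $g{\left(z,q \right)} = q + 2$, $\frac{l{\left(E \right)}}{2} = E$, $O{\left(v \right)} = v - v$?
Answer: $\frac{23981}{3575} \approx 6.708$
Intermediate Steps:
$O{\left(v \right)} = 0$
$l{\left(E \right)} = 2 E$
$g{\left(z,q \right)} = 2 + q$
$r{\left(A \right)} = \frac{31}{4} - \frac{3 A}{4}$ ($r{\left(A \right)} = - \frac{\left(\left(A + A\right) - 36\right) + \left(A + \left(2 + 3\right)\right)}{4} = - \frac{\left(2 A - 36\right) + \left(A + 5\right)}{4} = - \frac{\left(-36 + 2 A\right) + \left(5 + A\right)}{4} = - \frac{-31 + 3 A}{4} = \frac{31}{4} - \frac{3 A}{4}$)
$\frac{O{\left(-10 \right)}}{r{\left(-139 \right)}} - \frac{23981}{-3575} = \frac{0}{\frac{31}{4} - - \frac{417}{4}} - \frac{23981}{-3575} = \frac{0}{\frac{31}{4} + \frac{417}{4}} - - \frac{23981}{3575} = \frac{0}{112} + \frac{23981}{3575} = 0 \cdot \frac{1}{112} + \frac{23981}{3575} = 0 + \frac{23981}{3575} = \frac{23981}{3575}$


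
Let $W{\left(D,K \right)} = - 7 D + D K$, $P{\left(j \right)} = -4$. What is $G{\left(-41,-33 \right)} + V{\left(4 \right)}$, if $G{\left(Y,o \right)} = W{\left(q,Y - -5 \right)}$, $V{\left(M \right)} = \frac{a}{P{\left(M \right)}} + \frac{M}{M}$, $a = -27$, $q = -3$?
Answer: $\frac{547}{4} \approx 136.75$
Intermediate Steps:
$V{\left(M \right)} = \frac{31}{4}$ ($V{\left(M \right)} = - \frac{27}{-4} + \frac{M}{M} = \left(-27\right) \left(- \frac{1}{4}\right) + 1 = \frac{27}{4} + 1 = \frac{31}{4}$)
$G{\left(Y,o \right)} = 6 - 3 Y$ ($G{\left(Y,o \right)} = - 3 \left(-7 + \left(Y - -5\right)\right) = - 3 \left(-7 + \left(Y + 5\right)\right) = - 3 \left(-7 + \left(5 + Y\right)\right) = - 3 \left(-2 + Y\right) = 6 - 3 Y$)
$G{\left(-41,-33 \right)} + V{\left(4 \right)} = \left(6 - -123\right) + \frac{31}{4} = \left(6 + 123\right) + \frac{31}{4} = 129 + \frac{31}{4} = \frac{547}{4}$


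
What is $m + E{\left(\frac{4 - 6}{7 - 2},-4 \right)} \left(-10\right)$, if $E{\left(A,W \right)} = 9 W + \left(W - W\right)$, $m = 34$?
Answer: $394$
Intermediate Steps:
$E{\left(A,W \right)} = 9 W$ ($E{\left(A,W \right)} = 9 W + 0 = 9 W$)
$m + E{\left(\frac{4 - 6}{7 - 2},-4 \right)} \left(-10\right) = 34 + 9 \left(-4\right) \left(-10\right) = 34 - -360 = 34 + 360 = 394$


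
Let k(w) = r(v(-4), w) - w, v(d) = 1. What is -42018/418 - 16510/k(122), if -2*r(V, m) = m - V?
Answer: -153421/15257 ≈ -10.056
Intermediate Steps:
r(V, m) = V/2 - m/2 (r(V, m) = -(m - V)/2 = V/2 - m/2)
k(w) = 1/2 - 3*w/2 (k(w) = ((1/2)*1 - w/2) - w = (1/2 - w/2) - w = 1/2 - 3*w/2)
-42018/418 - 16510/k(122) = -42018/418 - 16510/(1/2 - 3/2*122) = -42018*1/418 - 16510/(1/2 - 183) = -21009/209 - 16510/(-365/2) = -21009/209 - 16510*(-2/365) = -21009/209 + 6604/73 = -153421/15257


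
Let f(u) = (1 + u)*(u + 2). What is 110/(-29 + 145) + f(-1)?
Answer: 55/58 ≈ 0.94828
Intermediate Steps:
f(u) = (1 + u)*(2 + u)
110/(-29 + 145) + f(-1) = 110/(-29 + 145) + (2 + (-1)**2 + 3*(-1)) = 110/116 + (2 + 1 - 3) = 110*(1/116) + 0 = 55/58 + 0 = 55/58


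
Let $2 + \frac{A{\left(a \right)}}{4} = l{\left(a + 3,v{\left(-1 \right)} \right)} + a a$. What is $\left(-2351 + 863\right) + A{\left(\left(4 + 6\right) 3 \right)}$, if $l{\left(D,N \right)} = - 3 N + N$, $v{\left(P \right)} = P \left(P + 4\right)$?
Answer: $2128$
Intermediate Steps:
$v{\left(P \right)} = P \left(4 + P\right)$
$l{\left(D,N \right)} = - 2 N$
$A{\left(a \right)} = 16 + 4 a^{2}$ ($A{\left(a \right)} = -8 + 4 \left(- 2 \left(- (4 - 1)\right) + a a\right) = -8 + 4 \left(- 2 \left(\left(-1\right) 3\right) + a^{2}\right) = -8 + 4 \left(\left(-2\right) \left(-3\right) + a^{2}\right) = -8 + 4 \left(6 + a^{2}\right) = -8 + \left(24 + 4 a^{2}\right) = 16 + 4 a^{2}$)
$\left(-2351 + 863\right) + A{\left(\left(4 + 6\right) 3 \right)} = \left(-2351 + 863\right) + \left(16 + 4 \left(\left(4 + 6\right) 3\right)^{2}\right) = -1488 + \left(16 + 4 \left(10 \cdot 3\right)^{2}\right) = -1488 + \left(16 + 4 \cdot 30^{2}\right) = -1488 + \left(16 + 4 \cdot 900\right) = -1488 + \left(16 + 3600\right) = -1488 + 3616 = 2128$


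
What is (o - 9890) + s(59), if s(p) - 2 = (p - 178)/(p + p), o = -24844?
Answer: -4098495/118 ≈ -34733.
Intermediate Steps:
s(p) = 2 + (-178 + p)/(2*p) (s(p) = 2 + (p - 178)/(p + p) = 2 + (-178 + p)/((2*p)) = 2 + (-178 + p)*(1/(2*p)) = 2 + (-178 + p)/(2*p))
(o - 9890) + s(59) = (-24844 - 9890) + (5/2 - 89/59) = -34734 + (5/2 - 89*1/59) = -34734 + (5/2 - 89/59) = -34734 + 117/118 = -4098495/118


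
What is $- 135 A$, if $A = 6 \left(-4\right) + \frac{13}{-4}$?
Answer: $\frac{14715}{4} \approx 3678.8$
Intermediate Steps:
$A = - \frac{109}{4}$ ($A = -24 + 13 \left(- \frac{1}{4}\right) = -24 - \frac{13}{4} = - \frac{109}{4} \approx -27.25$)
$- 135 A = \left(-135\right) \left(- \frac{109}{4}\right) = \frac{14715}{4}$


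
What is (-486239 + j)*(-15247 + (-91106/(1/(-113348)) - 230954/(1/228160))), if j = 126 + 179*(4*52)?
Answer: 19018099084708119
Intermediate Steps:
j = 37358 (j = 126 + 179*208 = 126 + 37232 = 37358)
(-486239 + j)*(-15247 + (-91106/(1/(-113348)) - 230954/(1/228160))) = (-486239 + 37358)*(-15247 + (-91106/(1/(-113348)) - 230954/(1/228160))) = -448881*(-15247 + (-91106/(-1/113348) - 230954/1/228160)) = -448881*(-15247 + (-91106*(-113348) - 230954*228160)) = -448881*(-15247 + (10326682888 - 52694464640)) = -448881*(-15247 - 42367781752) = -448881*(-42367796999) = 19018099084708119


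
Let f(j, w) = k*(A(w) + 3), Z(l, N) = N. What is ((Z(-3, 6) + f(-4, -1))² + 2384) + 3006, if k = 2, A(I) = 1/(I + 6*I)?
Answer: 270834/49 ≈ 5527.2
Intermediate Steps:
A(I) = 1/(7*I)
f(j, w) = 6 + 2/(7*w) (f(j, w) = 2*(1/(7*w) + 3) = 2*(3 + 1/(7*w)) = 6 + 2/(7*w))
((Z(-3, 6) + f(-4, -1))² + 2384) + 3006 = ((6 + (6 + (2/7)/(-1)))² + 2384) + 3006 = ((6 + (6 + (2/7)*(-1)))² + 2384) + 3006 = ((6 + (6 - 2/7))² + 2384) + 3006 = ((6 + 40/7)² + 2384) + 3006 = ((82/7)² + 2384) + 3006 = (6724/49 + 2384) + 3006 = 123540/49 + 3006 = 270834/49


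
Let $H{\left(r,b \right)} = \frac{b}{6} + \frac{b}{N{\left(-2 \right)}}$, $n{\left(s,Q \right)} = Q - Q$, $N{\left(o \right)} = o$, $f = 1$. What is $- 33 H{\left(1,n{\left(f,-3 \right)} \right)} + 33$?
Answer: $33$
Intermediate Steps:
$n{\left(s,Q \right)} = 0$
$H{\left(r,b \right)} = - \frac{b}{3}$ ($H{\left(r,b \right)} = \frac{b}{6} + \frac{b}{-2} = b \frac{1}{6} + b \left(- \frac{1}{2}\right) = \frac{b}{6} - \frac{b}{2} = - \frac{b}{3}$)
$- 33 H{\left(1,n{\left(f,-3 \right)} \right)} + 33 = - 33 \left(\left(- \frac{1}{3}\right) 0\right) + 33 = \left(-33\right) 0 + 33 = 0 + 33 = 33$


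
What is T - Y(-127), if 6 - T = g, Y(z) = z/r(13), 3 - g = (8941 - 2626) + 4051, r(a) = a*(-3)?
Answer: 404264/39 ≈ 10366.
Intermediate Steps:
r(a) = -3*a
g = -10363 (g = 3 - ((8941 - 2626) + 4051) = 3 - (6315 + 4051) = 3 - 1*10366 = 3 - 10366 = -10363)
Y(z) = -z/39 (Y(z) = z/((-3*13)) = z/(-39) = z*(-1/39) = -z/39)
T = 10369 (T = 6 - 1*(-10363) = 6 + 10363 = 10369)
T - Y(-127) = 10369 - (-1)*(-127)/39 = 10369 - 1*127/39 = 10369 - 127/39 = 404264/39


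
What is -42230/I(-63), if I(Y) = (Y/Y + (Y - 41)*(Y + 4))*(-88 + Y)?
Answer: 42230/926687 ≈ 0.045571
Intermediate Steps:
I(Y) = (1 + (-41 + Y)*(4 + Y))*(-88 + Y)
-42230/I(-63) = -42230/(14344 + (-63)**3 - 125*(-63)**2 + 3093*(-63)) = -42230/(14344 - 250047 - 125*3969 - 194859) = -42230/(14344 - 250047 - 496125 - 194859) = -42230/(-926687) = -42230*(-1/926687) = 42230/926687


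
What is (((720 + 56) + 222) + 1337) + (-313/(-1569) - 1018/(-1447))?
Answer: 5303301058/2270343 ≈ 2335.9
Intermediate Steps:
(((720 + 56) + 222) + 1337) + (-313/(-1569) - 1018/(-1447)) = ((776 + 222) + 1337) + (-313*(-1/1569) - 1018*(-1/1447)) = (998 + 1337) + (313/1569 + 1018/1447) = 2335 + 2050153/2270343 = 5303301058/2270343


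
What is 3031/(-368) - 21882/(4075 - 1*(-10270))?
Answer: -51532271/5278960 ≈ -9.7618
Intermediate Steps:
3031/(-368) - 21882/(4075 - 1*(-10270)) = 3031*(-1/368) - 21882/(4075 + 10270) = -3031/368 - 21882/14345 = -51532271/5278960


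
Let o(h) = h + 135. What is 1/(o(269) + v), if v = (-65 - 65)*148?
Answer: -1/18836 ≈ -5.3090e-5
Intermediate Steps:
o(h) = 135 + h
v = -19240 (v = -130*148 = -19240)
1/(o(269) + v) = 1/((135 + 269) - 19240) = 1/(404 - 19240) = 1/(-18836) = -1/18836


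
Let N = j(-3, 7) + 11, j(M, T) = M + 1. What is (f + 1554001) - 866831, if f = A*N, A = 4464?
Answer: 727346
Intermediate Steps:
j(M, T) = 1 + M
N = 9 (N = (1 - 3) + 11 = -2 + 11 = 9)
f = 40176 (f = 4464*9 = 40176)
(f + 1554001) - 866831 = (40176 + 1554001) - 866831 = 1594177 - 866831 = 727346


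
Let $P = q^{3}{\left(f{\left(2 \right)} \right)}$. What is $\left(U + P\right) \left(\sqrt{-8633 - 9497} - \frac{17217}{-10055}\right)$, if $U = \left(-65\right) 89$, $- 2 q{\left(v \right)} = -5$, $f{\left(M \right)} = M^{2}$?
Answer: $- \frac{158930127}{16088} - \frac{323085 i \sqrt{370}}{8} \approx -9878.8 - 7.7683 \cdot 10^{5} i$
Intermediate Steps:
$q{\left(v \right)} = \frac{5}{2}$ ($q{\left(v \right)} = \left(- \frac{1}{2}\right) \left(-5\right) = \frac{5}{2}$)
$U = -5785$
$P = \frac{125}{8}$ ($P = \left(\frac{5}{2}\right)^{3} = \frac{125}{8} \approx 15.625$)
$\left(U + P\right) \left(\sqrt{-8633 - 9497} - \frac{17217}{-10055}\right) = \left(-5785 + \frac{125}{8}\right) \left(\sqrt{-8633 - 9497} - \frac{17217}{-10055}\right) = - \frac{46155 \left(\sqrt{-18130} - - \frac{17217}{10055}\right)}{8} = - \frac{46155 \left(7 i \sqrt{370} + \frac{17217}{10055}\right)}{8} = - \frac{46155 \left(\frac{17217}{10055} + 7 i \sqrt{370}\right)}{8} = - \frac{158930127}{16088} - \frac{323085 i \sqrt{370}}{8}$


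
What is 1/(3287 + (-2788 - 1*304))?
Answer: 1/195 ≈ 0.0051282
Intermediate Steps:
1/(3287 + (-2788 - 1*304)) = 1/(3287 + (-2788 - 304)) = 1/(3287 - 3092) = 1/195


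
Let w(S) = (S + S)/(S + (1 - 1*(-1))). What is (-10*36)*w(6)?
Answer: -540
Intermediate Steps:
w(S) = 2*S/(2 + S) (w(S) = (2*S)/(S + (1 + 1)) = (2*S)/(S + 2) = (2*S)/(2 + S) = 2*S/(2 + S))
(-10*36)*w(6) = (-10*36)*(2*6/(2 + 6)) = -720*6/8 = -360*3/2 = -540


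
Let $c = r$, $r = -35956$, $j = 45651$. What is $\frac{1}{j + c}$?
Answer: $\frac{1}{9695} \approx 0.00010315$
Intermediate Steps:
$c = -35956$
$\frac{1}{j + c} = \frac{1}{45651 - 35956} = \frac{1}{9695}$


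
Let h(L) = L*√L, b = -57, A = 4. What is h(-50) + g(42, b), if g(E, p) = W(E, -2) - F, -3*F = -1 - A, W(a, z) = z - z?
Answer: -5/3 - 250*I*√2 ≈ -1.6667 - 353.55*I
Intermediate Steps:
W(a, z) = 0
F = 5/3 (F = -(-1 - 1*4)/3 = -(-1 - 4)/3 = -⅓*(-5) = 5/3 ≈ 1.6667)
g(E, p) = -5/3 (g(E, p) = 0 - 1*5/3 = 0 - 5/3 = -5/3)
h(L) = L^(3/2)
h(-50) + g(42, b) = (-50)^(3/2) - 5/3 = -250*I*√2 - 5/3 = -5/3 - 250*I*√2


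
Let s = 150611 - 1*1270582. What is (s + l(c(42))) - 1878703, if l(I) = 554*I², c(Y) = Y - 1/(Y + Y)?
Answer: -7133516939/3528 ≈ -2.0220e+6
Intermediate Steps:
s = -1119971 (s = 150611 - 1270582 = -1119971)
c(Y) = Y - 1/(2*Y)
(s + l(c(42))) - 1878703 = (-1119971 + 554*(42 - ½/42)²) - 1878703 = (-1119971 + 554*(42 - ½*1/42)²) - 1878703 = (-1119971 + 554*(42 - 1/84)²) - 1878703 = (-1119971 + 554*(3527/84)²) - 1878703 = (-1119971 + 554*(12439729/7056)) - 1878703 = (-1119971 + 3445804933/3528) - 1878703 = -505452755/3528 - 1878703 = -7133516939/3528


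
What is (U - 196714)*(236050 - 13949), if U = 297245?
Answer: 22328035631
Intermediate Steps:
(U - 196714)*(236050 - 13949) = (297245 - 196714)*(236050 - 13949) = 100531*222101 = 22328035631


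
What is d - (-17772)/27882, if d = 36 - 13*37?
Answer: -2064953/4647 ≈ -444.36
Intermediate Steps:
d = -445 (d = 36 - 481 = -445)
d - (-17772)/27882 = -445 - (-17772)/27882 = -445 - 1*(-2962/4647) = -445 + 2962/4647 = -2064953/4647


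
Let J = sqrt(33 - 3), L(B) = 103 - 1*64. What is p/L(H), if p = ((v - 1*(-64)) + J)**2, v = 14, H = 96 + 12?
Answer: (78 + sqrt(30))**2/39 ≈ 178.68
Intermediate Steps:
H = 108
L(B) = 39 (L(B) = 103 - 64 = 39)
J = sqrt(30) ≈ 5.4772
p = (78 + sqrt(30))**2 (p = ((14 - 1*(-64)) + sqrt(30))**2 = ((14 + 64) + sqrt(30))**2 = (78 + sqrt(30))**2 ≈ 6968.4)
p/L(H) = (78 + sqrt(30))**2/39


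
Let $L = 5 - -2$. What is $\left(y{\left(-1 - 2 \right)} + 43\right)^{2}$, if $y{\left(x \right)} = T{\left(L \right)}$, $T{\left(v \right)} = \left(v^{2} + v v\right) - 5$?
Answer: $18496$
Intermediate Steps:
$L = 7$ ($L = 5 + 2 = 7$)
$T{\left(v \right)} = -5 + 2 v^{2}$ ($T{\left(v \right)} = \left(v^{2} + v^{2}\right) - 5 = 2 v^{2} - 5 = -5 + 2 v^{2}$)
$y{\left(x \right)} = 93$ ($y{\left(x \right)} = -5 + 2 \cdot 7^{2} = -5 + 2 \cdot 49 = -5 + 98 = 93$)
$\left(y{\left(-1 - 2 \right)} + 43\right)^{2} = \left(93 + 43\right)^{2} = 136^{2} = 18496$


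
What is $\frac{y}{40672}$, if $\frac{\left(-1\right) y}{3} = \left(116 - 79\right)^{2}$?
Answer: $- \frac{4107}{40672} \approx -0.10098$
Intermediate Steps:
$y = -4107$ ($y = - 3 \left(116 - 79\right)^{2} = - 3 \cdot 37^{2} = \left(-3\right) 1369 = -4107$)
$\frac{y}{40672} = - \frac{4107}{40672}$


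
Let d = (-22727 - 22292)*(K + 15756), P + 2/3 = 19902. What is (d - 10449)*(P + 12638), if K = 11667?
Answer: -40171970410116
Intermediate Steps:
P = 59704/3 (P = -2/3 + 19902 = 59704/3 ≈ 19901.)
d = -1234556037 (d = (-22727 - 22292)*(11667 + 15756) = -45019*27423 = -1234556037)
(d - 10449)*(P + 12638) = (-1234556037 - 10449)*(59704/3 + 12638) = -1234566486*97618/3 = -40171970410116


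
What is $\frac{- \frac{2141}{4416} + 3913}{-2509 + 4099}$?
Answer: $\frac{17277667}{7021440} \approx 2.4607$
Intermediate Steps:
$\frac{- \frac{2141}{4416} + 3913}{-2509 + 4099} = \frac{\left(-2141\right) \frac{1}{4416} + 3913}{1590} = \left(- \frac{2141}{4416} + 3913\right) \frac{1}{1590} = \frac{17277667}{4416} \cdot \frac{1}{1590} = \frac{17277667}{7021440}$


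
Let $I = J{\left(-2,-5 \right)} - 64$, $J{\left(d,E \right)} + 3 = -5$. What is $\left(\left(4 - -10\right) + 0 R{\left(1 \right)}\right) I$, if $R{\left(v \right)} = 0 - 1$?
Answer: $-1008$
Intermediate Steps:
$J{\left(d,E \right)} = -8$ ($J{\left(d,E \right)} = -3 - 5 = -8$)
$I = -72$ ($I = -8 - 64 = -72$)
$R{\left(v \right)} = -1$
$\left(\left(4 - -10\right) + 0 R{\left(1 \right)}\right) I = \left(\left(4 - -10\right) + 0 \left(-1\right)\right) \left(-72\right) = \left(\left(4 + 10\right) + 0\right) \left(-72\right) = \left(14 + 0\right) \left(-72\right) = 14 \left(-72\right) = -1008$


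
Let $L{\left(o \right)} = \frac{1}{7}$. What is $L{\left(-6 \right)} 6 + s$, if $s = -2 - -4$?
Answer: $\frac{20}{7} \approx 2.8571$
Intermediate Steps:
$L{\left(o \right)} = \frac{1}{7}$
$s = 2$ ($s = -2 + 4 = 2$)
$L{\left(-6 \right)} 6 + s = \frac{1}{7} \cdot 6 + 2 = \frac{6}{7} + 2 = \frac{20}{7}$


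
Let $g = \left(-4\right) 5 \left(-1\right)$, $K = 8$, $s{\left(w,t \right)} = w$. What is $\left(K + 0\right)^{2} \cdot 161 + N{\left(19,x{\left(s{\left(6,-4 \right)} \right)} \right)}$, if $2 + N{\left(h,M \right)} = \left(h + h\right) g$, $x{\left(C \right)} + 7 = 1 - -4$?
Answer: $11062$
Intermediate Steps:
$x{\left(C \right)} = -2$ ($x{\left(C \right)} = -7 + \left(1 - -4\right) = -7 + \left(1 + 4\right) = -7 + 5 = -2$)
$g = 20$ ($g = \left(-20\right) \left(-1\right) = 20$)
$N{\left(h,M \right)} = -2 + 40 h$ ($N{\left(h,M \right)} = -2 + \left(h + h\right) 20 = -2 + 2 h 20 = -2 + 40 h$)
$\left(K + 0\right)^{2} \cdot 161 + N{\left(19,x{\left(s{\left(6,-4 \right)} \right)} \right)} = \left(8 + 0\right)^{2} \cdot 161 + \left(-2 + 40 \cdot 19\right) = 8^{2} \cdot 161 + \left(-2 + 760\right) = 64 \cdot 161 + 758 = 10304 + 758 = 11062$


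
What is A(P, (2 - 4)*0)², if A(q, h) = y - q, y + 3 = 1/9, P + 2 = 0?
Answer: 64/81 ≈ 0.79012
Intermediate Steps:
P = -2 (P = -2 + 0 = -2)
y = -26/9 (y = -3 + 1/9 = -3 + ⅑ = -26/9 ≈ -2.8889)
A(q, h) = -26/9 - q
A(P, (2 - 4)*0)² = (-26/9 - 1*(-2))² = (-26/9 + 2)² = (-8/9)² = 64/81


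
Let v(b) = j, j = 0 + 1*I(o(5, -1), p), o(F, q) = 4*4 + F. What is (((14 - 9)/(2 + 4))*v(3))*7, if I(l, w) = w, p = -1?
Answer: -35/6 ≈ -5.8333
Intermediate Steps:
o(F, q) = 16 + F
j = -1 (j = 0 + 1*(-1) = 0 - 1 = -1)
v(b) = -1
(((14 - 9)/(2 + 4))*v(3))*7 = (((14 - 9)/(2 + 4))*(-1))*7 = ((5/6)*(-1))*7 = -5/6*7 = -35/6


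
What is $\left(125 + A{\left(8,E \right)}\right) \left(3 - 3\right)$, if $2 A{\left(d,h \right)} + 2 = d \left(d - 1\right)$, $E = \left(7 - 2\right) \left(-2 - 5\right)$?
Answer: $0$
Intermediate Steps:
$E = -35$ ($E = 5 \left(-7\right) = -35$)
$A{\left(d,h \right)} = -1 + \frac{d \left(-1 + d\right)}{2}$ ($A{\left(d,h \right)} = -1 + \frac{d \left(d - 1\right)}{2} = -1 + \frac{d \left(-1 + d\right)}{2}$)
$\left(125 + A{\left(8,E \right)}\right) \left(3 - 3\right) = \left(125 - \left(5 - 32\right)\right) \left(3 - 3\right) = \left(125 - -27\right) \left(3 - 3\right) = \left(125 - -27\right) 0 = \left(125 + 27\right) 0 = 152 \cdot 0 = 0$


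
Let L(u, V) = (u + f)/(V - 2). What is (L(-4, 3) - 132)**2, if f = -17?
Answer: 23409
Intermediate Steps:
L(u, V) = (-17 + u)/(-2 + V) (L(u, V) = (u - 17)/(V - 2) = (-17 + u)/(-2 + V))
(L(-4, 3) - 132)**2 = ((-17 - 4)/(-2 + 3) - 132)**2 = (-21/1 - 132)**2 = (1*(-21) - 132)**2 = (-21 - 132)**2 = (-153)**2 = 23409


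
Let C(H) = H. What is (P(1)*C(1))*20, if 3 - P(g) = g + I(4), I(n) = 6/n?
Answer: 10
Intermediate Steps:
P(g) = 3/2 - g (P(g) = 3 - (g + 6/4) = 3 - (g + 6*(¼)) = 3 - (g + 3/2) = 3 - (3/2 + g) = 3 + (-3/2 - g) = 3/2 - g)
(P(1)*C(1))*20 = ((3/2 - 1*1)*1)*20 = ((3/2 - 1)*1)*20 = ((½)*1)*20 = (½)*20 = 10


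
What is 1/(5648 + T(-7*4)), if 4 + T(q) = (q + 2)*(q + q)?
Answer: 1/7100 ≈ 0.00014085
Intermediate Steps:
T(q) = -4 + 2*q*(2 + q) (T(q) = -4 + (q + 2)*(q + q) = -4 + (2 + q)*(2*q) = -4 + 2*q*(2 + q))
1/(5648 + T(-7*4)) = 1/(5648 + (-4 + 2*(-7*4)² + 4*(-7*4))) = 1/(5648 + (-4 + 2*(-28)² + 4*(-28))) = 1/(5648 + (-4 + 2*784 - 112)) = 1/(5648 + (-4 + 1568 - 112)) = 1/(5648 + 1452) = 1/7100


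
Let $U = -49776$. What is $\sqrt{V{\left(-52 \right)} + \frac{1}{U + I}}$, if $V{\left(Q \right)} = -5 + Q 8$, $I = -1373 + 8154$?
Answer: $\frac{4 i \sqrt{48640501470}}{42995} \approx 20.518 i$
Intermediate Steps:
$I = 6781$
$V{\left(Q \right)} = -5 + 8 Q$
$\sqrt{V{\left(-52 \right)} + \frac{1}{U + I}} = \sqrt{\left(-5 + 8 \left(-52\right)\right) + \frac{1}{-49776 + 6781}} = \sqrt{\left(-5 - 416\right) + \frac{1}{-42995}} = \sqrt{-421 - \frac{1}{42995}} = \sqrt{- \frac{18100896}{42995}} = \frac{4 i \sqrt{48640501470}}{42995}$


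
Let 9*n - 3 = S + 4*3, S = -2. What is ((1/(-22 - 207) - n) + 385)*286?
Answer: 226082714/2061 ≈ 1.0970e+5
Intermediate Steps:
n = 13/9 (n = ⅓ + (-2 + 4*3)/9 = ⅓ + (-2 + 12)/9 = ⅓ + (⅑)*10 = ⅓ + 10/9 = 13/9 ≈ 1.4444)
((1/(-22 - 207) - n) + 385)*286 = ((1/(-22 - 207) - 1*13/9) + 385)*286 = ((1/(-229) - 13/9) + 385)*286 = ((-1/229 - 13/9) + 385)*286 = (-2986/2061 + 385)*286 = (790499/2061)*286 = 226082714/2061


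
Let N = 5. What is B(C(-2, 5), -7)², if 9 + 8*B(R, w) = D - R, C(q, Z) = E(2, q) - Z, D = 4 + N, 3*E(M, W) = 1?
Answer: 49/144 ≈ 0.34028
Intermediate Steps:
E(M, W) = ⅓ (E(M, W) = (⅓)*1 = ⅓)
D = 9 (D = 4 + 5 = 9)
C(q, Z) = ⅓ - Z
B(R, w) = -R/8 (B(R, w) = -9/8 + (9 - R)/8 = -9/8 + (9/8 - R/8) = -R/8)
B(C(-2, 5), -7)² = (-(⅓ - 1*5)/8)² = (-(⅓ - 5)/8)² = (-⅛*(-14/3))² = (7/12)² = 49/144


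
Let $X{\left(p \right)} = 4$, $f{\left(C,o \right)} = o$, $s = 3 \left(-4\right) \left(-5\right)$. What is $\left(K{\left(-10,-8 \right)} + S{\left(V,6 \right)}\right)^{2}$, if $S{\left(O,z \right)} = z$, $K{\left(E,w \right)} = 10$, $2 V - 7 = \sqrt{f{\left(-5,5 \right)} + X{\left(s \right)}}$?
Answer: $256$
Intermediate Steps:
$s = 60$ ($s = \left(-12\right) \left(-5\right) = 60$)
$V = 5$ ($V = \frac{7}{2} + \frac{\sqrt{5 + 4}}{2} = \frac{7}{2} + \frac{\sqrt{9}}{2} = \frac{7}{2} + \frac{1}{2} \cdot 3 = \frac{7}{2} + \frac{3}{2} = 5$)
$\left(K{\left(-10,-8 \right)} + S{\left(V,6 \right)}\right)^{2} = \left(10 + 6\right)^{2} = 16^{2} = 256$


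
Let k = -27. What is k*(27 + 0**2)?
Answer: -729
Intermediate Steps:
k*(27 + 0**2) = -27*(27 + 0**2) = -27*(27 + 0) = -27*27 = -729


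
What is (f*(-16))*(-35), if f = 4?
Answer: 2240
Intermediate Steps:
(f*(-16))*(-35) = (4*(-16))*(-35) = -64*(-35) = 2240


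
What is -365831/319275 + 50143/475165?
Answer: -31564136158/30341661075 ≈ -1.0403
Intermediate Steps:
-365831/319275 + 50143/475165 = -31564136158/30341661075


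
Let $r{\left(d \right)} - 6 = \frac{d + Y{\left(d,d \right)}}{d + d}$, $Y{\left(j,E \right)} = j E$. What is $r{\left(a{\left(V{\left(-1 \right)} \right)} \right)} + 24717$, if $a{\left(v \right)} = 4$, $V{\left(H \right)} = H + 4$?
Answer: $\frac{49451}{2} \approx 24726.0$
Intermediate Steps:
$V{\left(H \right)} = 4 + H$
$Y{\left(j,E \right)} = E j$
$r{\left(d \right)} = 6 + \frac{d + d^{2}}{2 d}$ ($r{\left(d \right)} = 6 + \frac{d + d d}{d + d} = 6 + \frac{d + d^{2}}{2 d}$)
$r{\left(a{\left(V{\left(-1 \right)} \right)} \right)} + 24717 = \left(\frac{13}{2} + \frac{1}{2} \cdot 4\right) + 24717 = \left(\frac{13}{2} + 2\right) + 24717 = \frac{17}{2} + 24717 = \frac{49451}{2}$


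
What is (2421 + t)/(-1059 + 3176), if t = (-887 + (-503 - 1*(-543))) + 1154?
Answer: 2728/2117 ≈ 1.2886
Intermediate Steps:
t = 307 (t = (-887 + (-503 + 543)) + 1154 = (-887 + 40) + 1154 = -847 + 1154 = 307)
(2421 + t)/(-1059 + 3176) = (2421 + 307)/(-1059 + 3176) = 2728/2117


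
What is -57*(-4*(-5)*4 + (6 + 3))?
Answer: -5073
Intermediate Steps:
-57*(-4*(-5)*4 + (6 + 3)) = -57*(20*4 + 9) = -57*(80 + 9) = -57*89 = -5073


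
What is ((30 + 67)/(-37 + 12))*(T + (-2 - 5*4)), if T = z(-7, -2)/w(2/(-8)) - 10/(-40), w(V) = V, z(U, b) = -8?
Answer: -3977/100 ≈ -39.770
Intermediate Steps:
T = 129/4 (T = -8/(2/(-8)) - 10/(-40) = -8/(2*(-⅛)) - 10*(-1/40) = -8/(-¼) + ¼ = -8*(-4) + ¼ = 32 + ¼ = 129/4 ≈ 32.250)
((30 + 67)/(-37 + 12))*(T + (-2 - 5*4)) = ((30 + 67)/(-37 + 12))*(129/4 + (-2 - 5*4)) = (97/(-25))*(129/4 + (-2 - 20)) = (97*(-1/25))*(129/4 - 22) = -97/25*41/4 = -3977/100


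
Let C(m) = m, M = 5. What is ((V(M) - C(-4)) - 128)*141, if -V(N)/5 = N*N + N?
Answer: -38634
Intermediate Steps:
V(N) = -5*N - 5*N² (V(N) = -5*(N*N + N) = -5*(N² + N) = -5*(N + N²) = -5*N - 5*N²)
((V(M) - C(-4)) - 128)*141 = ((-5*5*(1 + 5) - 1*(-4)) - 128)*141 = ((-5*5*6 + 4) - 128)*141 = ((-150 + 4) - 128)*141 = (-146 - 128)*141 = -274*141 = -38634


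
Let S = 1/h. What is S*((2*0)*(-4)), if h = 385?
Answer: 0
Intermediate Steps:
S = 1/385 ≈ 0.0025974
S*((2*0)*(-4)) = ((2*0)*(-4))/385 = (0*(-4))/385 = (1/385)*0 = 0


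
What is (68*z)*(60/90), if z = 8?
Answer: 1088/3 ≈ 362.67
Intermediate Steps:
(68*z)*(60/90) = (68*8)*(60/90) = 544*(60*(1/90)) = 544*(⅔) = 1088/3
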